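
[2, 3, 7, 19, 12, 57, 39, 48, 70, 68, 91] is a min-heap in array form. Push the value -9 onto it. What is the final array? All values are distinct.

append -9 at index 11 → [2, 3, 7, 19, 12, 57, 39, 48, 70, 68, 91, -9]
-9 < parent 57 at index 5, swap → [2, 3, 7, 19, 12, -9, 39, 48, 70, 68, 91, 57]
-9 < parent 7 at index 2, swap → [2, 3, -9, 19, 12, 7, 39, 48, 70, 68, 91, 57]
-9 < parent 2 at index 0, swap → [-9, 3, 2, 19, 12, 7, 39, 48, 70, 68, 91, 57]

[-9, 3, 2, 19, 12, 7, 39, 48, 70, 68, 91, 57]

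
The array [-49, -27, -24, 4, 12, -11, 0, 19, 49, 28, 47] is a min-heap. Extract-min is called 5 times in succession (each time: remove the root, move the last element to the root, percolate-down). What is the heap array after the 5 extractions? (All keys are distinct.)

extract-min #1 returns -49:
  remove root -49; move last element 47 to root → [47, -27, -24, 4, 12, -11, 0, 19, 49, 28]
  47 vs smaller child -27 at index 1, swap → [-27, 47, -24, 4, 12, -11, 0, 19, 49, 28]
  47 vs smaller child 4 at index 3, swap → [-27, 4, -24, 47, 12, -11, 0, 19, 49, 28]
  47 vs smaller child 19 at index 7, swap → [-27, 4, -24, 19, 12, -11, 0, 47, 49, 28]
extract-min #2 returns -27:
  remove root -27; move last element 28 to root → [28, 4, -24, 19, 12, -11, 0, 47, 49]
  28 vs smaller child -24 at index 2, swap → [-24, 4, 28, 19, 12, -11, 0, 47, 49]
  28 vs smaller child -11 at index 5, swap → [-24, 4, -11, 19, 12, 28, 0, 47, 49]
extract-min #3 returns -24:
  remove root -24; move last element 49 to root → [49, 4, -11, 19, 12, 28, 0, 47]
  49 vs smaller child -11 at index 2, swap → [-11, 4, 49, 19, 12, 28, 0, 47]
  49 vs smaller child 0 at index 6, swap → [-11, 4, 0, 19, 12, 28, 49, 47]
extract-min #4 returns -11:
  remove root -11; move last element 47 to root → [47, 4, 0, 19, 12, 28, 49]
  47 vs smaller child 0 at index 2, swap → [0, 4, 47, 19, 12, 28, 49]
  47 vs smaller child 28 at index 5, swap → [0, 4, 28, 19, 12, 47, 49]
extract-min #5 returns 0:
  remove root 0; move last element 49 to root → [49, 4, 28, 19, 12, 47]
  49 vs smaller child 4 at index 1, swap → [4, 49, 28, 19, 12, 47]
  49 vs smaller child 12 at index 4, swap → [4, 12, 28, 19, 49, 47]

[4, 12, 28, 19, 49, 47]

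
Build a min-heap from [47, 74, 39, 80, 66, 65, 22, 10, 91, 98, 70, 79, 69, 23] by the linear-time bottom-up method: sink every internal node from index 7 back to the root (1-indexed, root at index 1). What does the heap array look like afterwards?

sift down from index 7: already satisfies heap property
sift down from index 6: already satisfies heap property
sift down from index 5: already satisfies heap property
sift down from index 4:
  80 vs smaller child 10 at index 8, swap → [47, 74, 39, 10, 66, 65, 22, 80, 91, 98, 70, 79, 69, 23]
sift down from index 3:
  39 vs smaller child 22 at index 7, swap → [47, 74, 22, 10, 66, 65, 39, 80, 91, 98, 70, 79, 69, 23]
  39 vs only child 23 at index 14, swap → [47, 74, 22, 10, 66, 65, 23, 80, 91, 98, 70, 79, 69, 39]
sift down from index 2:
  74 vs smaller child 10 at index 4, swap → [47, 10, 22, 74, 66, 65, 23, 80, 91, 98, 70, 79, 69, 39]
sift down from index 1:
  47 vs smaller child 10 at index 2, swap → [10, 47, 22, 74, 66, 65, 23, 80, 91, 98, 70, 79, 69, 39]

[10, 47, 22, 74, 66, 65, 23, 80, 91, 98, 70, 79, 69, 39]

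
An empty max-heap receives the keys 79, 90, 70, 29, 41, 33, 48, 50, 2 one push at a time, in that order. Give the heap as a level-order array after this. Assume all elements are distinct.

Insert 79:
  append 79 at index 0 → [79] (no swap needed)
Insert 90:
  append 90 at index 1 → [79, 90]
  90 > parent 79 at index 0, swap → [90, 79]
Insert 70:
  append 70 at index 2 → [90, 79, 70] (no swap needed)
Insert 29:
  append 29 at index 3 → [90, 79, 70, 29] (no swap needed)
Insert 41:
  append 41 at index 4 → [90, 79, 70, 29, 41] (no swap needed)
Insert 33:
  append 33 at index 5 → [90, 79, 70, 29, 41, 33] (no swap needed)
Insert 48:
  append 48 at index 6 → [90, 79, 70, 29, 41, 33, 48] (no swap needed)
Insert 50:
  append 50 at index 7 → [90, 79, 70, 29, 41, 33, 48, 50]
  50 > parent 29 at index 3, swap → [90, 79, 70, 50, 41, 33, 48, 29]
Insert 2:
  append 2 at index 8 → [90, 79, 70, 50, 41, 33, 48, 29, 2] (no swap needed)

[90, 79, 70, 50, 41, 33, 48, 29, 2]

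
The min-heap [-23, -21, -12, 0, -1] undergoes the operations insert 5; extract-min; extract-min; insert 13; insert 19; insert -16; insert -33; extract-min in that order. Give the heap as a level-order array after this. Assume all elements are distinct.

[-16, -1, -12, 0, 13, 19, 5]

insert 5:
  append 5 at index 5 → [-23, -21, -12, 0, -1, 5] (no swap needed)
extract-min → returns -23:
  remove root -23; move last element 5 to root → [5, -21, -12, 0, -1]
  5 vs smaller child -21 at index 1, swap → [-21, 5, -12, 0, -1]
  5 vs smaller child -1 at index 4, swap → [-21, -1, -12, 0, 5]
extract-min → returns -21:
  remove root -21; move last element 5 to root → [5, -1, -12, 0]
  5 vs smaller child -12 at index 2, swap → [-12, -1, 5, 0]
insert 13:
  append 13 at index 4 → [-12, -1, 5, 0, 13] (no swap needed)
insert 19:
  append 19 at index 5 → [-12, -1, 5, 0, 13, 19] (no swap needed)
insert -16:
  append -16 at index 6 → [-12, -1, 5, 0, 13, 19, -16]
  -16 < parent 5 at index 2, swap → [-12, -1, -16, 0, 13, 19, 5]
  -16 < parent -12 at index 0, swap → [-16, -1, -12, 0, 13, 19, 5]
insert -33:
  append -33 at index 7 → [-16, -1, -12, 0, 13, 19, 5, -33]
  -33 < parent 0 at index 3, swap → [-16, -1, -12, -33, 13, 19, 5, 0]
  -33 < parent -1 at index 1, swap → [-16, -33, -12, -1, 13, 19, 5, 0]
  -33 < parent -16 at index 0, swap → [-33, -16, -12, -1, 13, 19, 5, 0]
extract-min → returns -33:
  remove root -33; move last element 0 to root → [0, -16, -12, -1, 13, 19, 5]
  0 vs smaller child -16 at index 1, swap → [-16, 0, -12, -1, 13, 19, 5]
  0 vs smaller child -1 at index 3, swap → [-16, -1, -12, 0, 13, 19, 5]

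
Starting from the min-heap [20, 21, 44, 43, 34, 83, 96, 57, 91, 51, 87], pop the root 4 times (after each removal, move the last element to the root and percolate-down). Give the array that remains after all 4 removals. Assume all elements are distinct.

[44, 51, 83, 57, 91, 87, 96]

extract-min #1 returns 20:
  remove root 20; move last element 87 to root → [87, 21, 44, 43, 34, 83, 96, 57, 91, 51]
  87 vs smaller child 21 at index 1, swap → [21, 87, 44, 43, 34, 83, 96, 57, 91, 51]
  87 vs smaller child 34 at index 4, swap → [21, 34, 44, 43, 87, 83, 96, 57, 91, 51]
  87 vs only child 51 at index 9, swap → [21, 34, 44, 43, 51, 83, 96, 57, 91, 87]
extract-min #2 returns 21:
  remove root 21; move last element 87 to root → [87, 34, 44, 43, 51, 83, 96, 57, 91]
  87 vs smaller child 34 at index 1, swap → [34, 87, 44, 43, 51, 83, 96, 57, 91]
  87 vs smaller child 43 at index 3, swap → [34, 43, 44, 87, 51, 83, 96, 57, 91]
  87 vs smaller child 57 at index 7, swap → [34, 43, 44, 57, 51, 83, 96, 87, 91]
extract-min #3 returns 34:
  remove root 34; move last element 91 to root → [91, 43, 44, 57, 51, 83, 96, 87]
  91 vs smaller child 43 at index 1, swap → [43, 91, 44, 57, 51, 83, 96, 87]
  91 vs smaller child 51 at index 4, swap → [43, 51, 44, 57, 91, 83, 96, 87]
extract-min #4 returns 43:
  remove root 43; move last element 87 to root → [87, 51, 44, 57, 91, 83, 96]
  87 vs smaller child 44 at index 2, swap → [44, 51, 87, 57, 91, 83, 96]
  87 vs smaller child 83 at index 5, swap → [44, 51, 83, 57, 91, 87, 96]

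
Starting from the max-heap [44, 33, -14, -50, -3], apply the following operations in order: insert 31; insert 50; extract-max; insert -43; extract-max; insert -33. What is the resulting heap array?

[33, -3, 31, -50, -43, -14, -33]

insert 31:
  append 31 at index 5 → [44, 33, -14, -50, -3, 31]
  31 > parent -14 at index 2, swap → [44, 33, 31, -50, -3, -14]
insert 50:
  append 50 at index 6 → [44, 33, 31, -50, -3, -14, 50]
  50 > parent 31 at index 2, swap → [44, 33, 50, -50, -3, -14, 31]
  50 > parent 44 at index 0, swap → [50, 33, 44, -50, -3, -14, 31]
extract-max → returns 50:
  remove root 50; move last element 31 to root → [31, 33, 44, -50, -3, -14]
  31 vs larger child 44 at index 2, swap → [44, 33, 31, -50, -3, -14]
insert -43:
  append -43 at index 6 → [44, 33, 31, -50, -3, -14, -43] (no swap needed)
extract-max → returns 44:
  remove root 44; move last element -43 to root → [-43, 33, 31, -50, -3, -14]
  -43 vs larger child 33 at index 1, swap → [33, -43, 31, -50, -3, -14]
  -43 vs larger child -3 at index 4, swap → [33, -3, 31, -50, -43, -14]
insert -33:
  append -33 at index 6 → [33, -3, 31, -50, -43, -14, -33] (no swap needed)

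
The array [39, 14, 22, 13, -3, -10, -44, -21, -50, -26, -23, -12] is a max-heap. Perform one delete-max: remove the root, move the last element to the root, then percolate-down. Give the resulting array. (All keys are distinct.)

[22, 14, -10, 13, -3, -12, -44, -21, -50, -26, -23]

remove root 39; move last element -12 to root → [-12, 14, 22, 13, -3, -10, -44, -21, -50, -26, -23]
-12 vs larger child 22 at index 2, swap → [22, 14, -12, 13, -3, -10, -44, -21, -50, -26, -23]
-12 vs larger child -10 at index 5, swap → [22, 14, -10, 13, -3, -12, -44, -21, -50, -26, -23]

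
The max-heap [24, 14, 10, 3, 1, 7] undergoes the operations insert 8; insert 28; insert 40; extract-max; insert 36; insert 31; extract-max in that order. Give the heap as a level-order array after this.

[31, 28, 10, 24, 1, 7, 8, 3, 14]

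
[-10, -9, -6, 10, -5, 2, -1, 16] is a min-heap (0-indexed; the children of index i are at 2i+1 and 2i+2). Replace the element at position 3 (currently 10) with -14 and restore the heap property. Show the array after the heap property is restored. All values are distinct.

set index 3 from 10 to -14 → [-10, -9, -6, -14, -5, 2, -1, 16]
-14 < parent -9 at index 1, swap → [-10, -14, -6, -9, -5, 2, -1, 16]
-14 < parent -10 at index 0, swap → [-14, -10, -6, -9, -5, 2, -1, 16]

[-14, -10, -6, -9, -5, 2, -1, 16]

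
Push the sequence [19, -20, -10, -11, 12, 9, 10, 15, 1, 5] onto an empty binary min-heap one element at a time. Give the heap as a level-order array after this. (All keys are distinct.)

[-20, -11, -10, 1, 5, 9, 10, 19, 15, 12]

Insert 19:
  append 19 at index 0 → [19] (no swap needed)
Insert -20:
  append -20 at index 1 → [19, -20]
  -20 < parent 19 at index 0, swap → [-20, 19]
Insert -10:
  append -10 at index 2 → [-20, 19, -10] (no swap needed)
Insert -11:
  append -11 at index 3 → [-20, 19, -10, -11]
  -11 < parent 19 at index 1, swap → [-20, -11, -10, 19]
Insert 12:
  append 12 at index 4 → [-20, -11, -10, 19, 12] (no swap needed)
Insert 9:
  append 9 at index 5 → [-20, -11, -10, 19, 12, 9] (no swap needed)
Insert 10:
  append 10 at index 6 → [-20, -11, -10, 19, 12, 9, 10] (no swap needed)
Insert 15:
  append 15 at index 7 → [-20, -11, -10, 19, 12, 9, 10, 15]
  15 < parent 19 at index 3, swap → [-20, -11, -10, 15, 12, 9, 10, 19]
Insert 1:
  append 1 at index 8 → [-20, -11, -10, 15, 12, 9, 10, 19, 1]
  1 < parent 15 at index 3, swap → [-20, -11, -10, 1, 12, 9, 10, 19, 15]
Insert 5:
  append 5 at index 9 → [-20, -11, -10, 1, 12, 9, 10, 19, 15, 5]
  5 < parent 12 at index 4, swap → [-20, -11, -10, 1, 5, 9, 10, 19, 15, 12]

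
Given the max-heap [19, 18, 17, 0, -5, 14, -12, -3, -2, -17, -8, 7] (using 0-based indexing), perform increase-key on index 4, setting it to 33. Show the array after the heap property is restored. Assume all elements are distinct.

[33, 19, 17, 0, 18, 14, -12, -3, -2, -17, -8, 7]

set index 4 from -5 to 33 → [19, 18, 17, 0, 33, 14, -12, -3, -2, -17, -8, 7]
33 > parent 18 at index 1, swap → [19, 33, 17, 0, 18, 14, -12, -3, -2, -17, -8, 7]
33 > parent 19 at index 0, swap → [33, 19, 17, 0, 18, 14, -12, -3, -2, -17, -8, 7]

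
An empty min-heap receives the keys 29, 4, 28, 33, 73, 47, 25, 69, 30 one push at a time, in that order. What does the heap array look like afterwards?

[4, 29, 25, 30, 73, 47, 28, 69, 33]

Insert 29:
  append 29 at index 0 → [29] (no swap needed)
Insert 4:
  append 4 at index 1 → [29, 4]
  4 < parent 29 at index 0, swap → [4, 29]
Insert 28:
  append 28 at index 2 → [4, 29, 28] (no swap needed)
Insert 33:
  append 33 at index 3 → [4, 29, 28, 33] (no swap needed)
Insert 73:
  append 73 at index 4 → [4, 29, 28, 33, 73] (no swap needed)
Insert 47:
  append 47 at index 5 → [4, 29, 28, 33, 73, 47] (no swap needed)
Insert 25:
  append 25 at index 6 → [4, 29, 28, 33, 73, 47, 25]
  25 < parent 28 at index 2, swap → [4, 29, 25, 33, 73, 47, 28]
Insert 69:
  append 69 at index 7 → [4, 29, 25, 33, 73, 47, 28, 69] (no swap needed)
Insert 30:
  append 30 at index 8 → [4, 29, 25, 33, 73, 47, 28, 69, 30]
  30 < parent 33 at index 3, swap → [4, 29, 25, 30, 73, 47, 28, 69, 33]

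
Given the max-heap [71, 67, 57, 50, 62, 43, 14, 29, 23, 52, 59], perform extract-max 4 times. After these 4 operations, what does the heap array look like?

extract-max #1 returns 71:
  remove root 71; move last element 59 to root → [59, 67, 57, 50, 62, 43, 14, 29, 23, 52]
  59 vs larger child 67 at index 1, swap → [67, 59, 57, 50, 62, 43, 14, 29, 23, 52]
  59 vs larger child 62 at index 4, swap → [67, 62, 57, 50, 59, 43, 14, 29, 23, 52]
extract-max #2 returns 67:
  remove root 67; move last element 52 to root → [52, 62, 57, 50, 59, 43, 14, 29, 23]
  52 vs larger child 62 at index 1, swap → [62, 52, 57, 50, 59, 43, 14, 29, 23]
  52 vs larger child 59 at index 4, swap → [62, 59, 57, 50, 52, 43, 14, 29, 23]
extract-max #3 returns 62:
  remove root 62; move last element 23 to root → [23, 59, 57, 50, 52, 43, 14, 29]
  23 vs larger child 59 at index 1, swap → [59, 23, 57, 50, 52, 43, 14, 29]
  23 vs larger child 52 at index 4, swap → [59, 52, 57, 50, 23, 43, 14, 29]
extract-max #4 returns 59:
  remove root 59; move last element 29 to root → [29, 52, 57, 50, 23, 43, 14]
  29 vs larger child 57 at index 2, swap → [57, 52, 29, 50, 23, 43, 14]
  29 vs larger child 43 at index 5, swap → [57, 52, 43, 50, 23, 29, 14]

[57, 52, 43, 50, 23, 29, 14]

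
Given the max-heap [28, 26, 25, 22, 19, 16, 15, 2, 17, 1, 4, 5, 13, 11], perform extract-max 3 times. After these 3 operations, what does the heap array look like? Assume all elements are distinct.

extract-max #1 returns 28:
  remove root 28; move last element 11 to root → [11, 26, 25, 22, 19, 16, 15, 2, 17, 1, 4, 5, 13]
  11 vs larger child 26 at index 1, swap → [26, 11, 25, 22, 19, 16, 15, 2, 17, 1, 4, 5, 13]
  11 vs larger child 22 at index 3, swap → [26, 22, 25, 11, 19, 16, 15, 2, 17, 1, 4, 5, 13]
  11 vs larger child 17 at index 8, swap → [26, 22, 25, 17, 19, 16, 15, 2, 11, 1, 4, 5, 13]
extract-max #2 returns 26:
  remove root 26; move last element 13 to root → [13, 22, 25, 17, 19, 16, 15, 2, 11, 1, 4, 5]
  13 vs larger child 25 at index 2, swap → [25, 22, 13, 17, 19, 16, 15, 2, 11, 1, 4, 5]
  13 vs larger child 16 at index 5, swap → [25, 22, 16, 17, 19, 13, 15, 2, 11, 1, 4, 5]
extract-max #3 returns 25:
  remove root 25; move last element 5 to root → [5, 22, 16, 17, 19, 13, 15, 2, 11, 1, 4]
  5 vs larger child 22 at index 1, swap → [22, 5, 16, 17, 19, 13, 15, 2, 11, 1, 4]
  5 vs larger child 19 at index 4, swap → [22, 19, 16, 17, 5, 13, 15, 2, 11, 1, 4]

[22, 19, 16, 17, 5, 13, 15, 2, 11, 1, 4]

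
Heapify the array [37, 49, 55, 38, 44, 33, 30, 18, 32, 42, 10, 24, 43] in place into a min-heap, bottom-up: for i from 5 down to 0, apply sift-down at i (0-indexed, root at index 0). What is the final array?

[10, 18, 24, 32, 42, 33, 30, 38, 37, 49, 44, 55, 43]

sift down from index 5:
  33 vs smaller child 24 at index 11, swap → [37, 49, 55, 38, 44, 24, 30, 18, 32, 42, 10, 33, 43]
sift down from index 4:
  44 vs smaller child 10 at index 10, swap → [37, 49, 55, 38, 10, 24, 30, 18, 32, 42, 44, 33, 43]
sift down from index 3:
  38 vs smaller child 18 at index 7, swap → [37, 49, 55, 18, 10, 24, 30, 38, 32, 42, 44, 33, 43]
sift down from index 2:
  55 vs smaller child 24 at index 5, swap → [37, 49, 24, 18, 10, 55, 30, 38, 32, 42, 44, 33, 43]
  55 vs smaller child 33 at index 11, swap → [37, 49, 24, 18, 10, 33, 30, 38, 32, 42, 44, 55, 43]
sift down from index 1:
  49 vs smaller child 10 at index 4, swap → [37, 10, 24, 18, 49, 33, 30, 38, 32, 42, 44, 55, 43]
  49 vs smaller child 42 at index 9, swap → [37, 10, 24, 18, 42, 33, 30, 38, 32, 49, 44, 55, 43]
sift down from index 0:
  37 vs smaller child 10 at index 1, swap → [10, 37, 24, 18, 42, 33, 30, 38, 32, 49, 44, 55, 43]
  37 vs smaller child 18 at index 3, swap → [10, 18, 24, 37, 42, 33, 30, 38, 32, 49, 44, 55, 43]
  37 vs smaller child 32 at index 8, swap → [10, 18, 24, 32, 42, 33, 30, 38, 37, 49, 44, 55, 43]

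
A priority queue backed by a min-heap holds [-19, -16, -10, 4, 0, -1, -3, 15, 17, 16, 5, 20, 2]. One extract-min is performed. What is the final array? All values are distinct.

[-16, 0, -10, 4, 2, -1, -3, 15, 17, 16, 5, 20]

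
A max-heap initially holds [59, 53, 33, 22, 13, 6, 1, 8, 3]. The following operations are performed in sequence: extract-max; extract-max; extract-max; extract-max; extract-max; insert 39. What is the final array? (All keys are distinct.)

extract-max → returns 59:
  remove root 59; move last element 3 to root → [3, 53, 33, 22, 13, 6, 1, 8]
  3 vs larger child 53 at index 1, swap → [53, 3, 33, 22, 13, 6, 1, 8]
  3 vs larger child 22 at index 3, swap → [53, 22, 33, 3, 13, 6, 1, 8]
  3 vs only child 8 at index 7, swap → [53, 22, 33, 8, 13, 6, 1, 3]
extract-max → returns 53:
  remove root 53; move last element 3 to root → [3, 22, 33, 8, 13, 6, 1]
  3 vs larger child 33 at index 2, swap → [33, 22, 3, 8, 13, 6, 1]
  3 vs larger child 6 at index 5, swap → [33, 22, 6, 8, 13, 3, 1]
extract-max → returns 33:
  remove root 33; move last element 1 to root → [1, 22, 6, 8, 13, 3]
  1 vs larger child 22 at index 1, swap → [22, 1, 6, 8, 13, 3]
  1 vs larger child 13 at index 4, swap → [22, 13, 6, 8, 1, 3]
extract-max → returns 22:
  remove root 22; move last element 3 to root → [3, 13, 6, 8, 1]
  3 vs larger child 13 at index 1, swap → [13, 3, 6, 8, 1]
  3 vs larger child 8 at index 3, swap → [13, 8, 6, 3, 1]
extract-max → returns 13:
  remove root 13; move last element 1 to root → [1, 8, 6, 3]
  1 vs larger child 8 at index 1, swap → [8, 1, 6, 3]
  1 vs only child 3 at index 3, swap → [8, 3, 6, 1]
insert 39:
  append 39 at index 4 → [8, 3, 6, 1, 39]
  39 > parent 3 at index 1, swap → [8, 39, 6, 1, 3]
  39 > parent 8 at index 0, swap → [39, 8, 6, 1, 3]

[39, 8, 6, 1, 3]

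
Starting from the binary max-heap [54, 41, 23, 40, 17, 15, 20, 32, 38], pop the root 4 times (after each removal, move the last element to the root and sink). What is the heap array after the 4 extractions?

[32, 20, 23, 15, 17]

extract-max #1 returns 54:
  remove root 54; move last element 38 to root → [38, 41, 23, 40, 17, 15, 20, 32]
  38 vs larger child 41 at index 1, swap → [41, 38, 23, 40, 17, 15, 20, 32]
  38 vs larger child 40 at index 3, swap → [41, 40, 23, 38, 17, 15, 20, 32]
extract-max #2 returns 41:
  remove root 41; move last element 32 to root → [32, 40, 23, 38, 17, 15, 20]
  32 vs larger child 40 at index 1, swap → [40, 32, 23, 38, 17, 15, 20]
  32 vs larger child 38 at index 3, swap → [40, 38, 23, 32, 17, 15, 20]
extract-max #3 returns 40:
  remove root 40; move last element 20 to root → [20, 38, 23, 32, 17, 15]
  20 vs larger child 38 at index 1, swap → [38, 20, 23, 32, 17, 15]
  20 vs larger child 32 at index 3, swap → [38, 32, 23, 20, 17, 15]
extract-max #4 returns 38:
  remove root 38; move last element 15 to root → [15, 32, 23, 20, 17]
  15 vs larger child 32 at index 1, swap → [32, 15, 23, 20, 17]
  15 vs larger child 20 at index 3, swap → [32, 20, 23, 15, 17]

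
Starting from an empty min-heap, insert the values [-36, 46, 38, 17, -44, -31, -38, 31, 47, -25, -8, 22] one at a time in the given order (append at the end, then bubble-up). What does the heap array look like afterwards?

[-44, -36, -38, 31, -25, 22, -31, 46, 47, 17, -8, 38]

Insert -36:
  append -36 at index 0 → [-36] (no swap needed)
Insert 46:
  append 46 at index 1 → [-36, 46] (no swap needed)
Insert 38:
  append 38 at index 2 → [-36, 46, 38] (no swap needed)
Insert 17:
  append 17 at index 3 → [-36, 46, 38, 17]
  17 < parent 46 at index 1, swap → [-36, 17, 38, 46]
Insert -44:
  append -44 at index 4 → [-36, 17, 38, 46, -44]
  -44 < parent 17 at index 1, swap → [-36, -44, 38, 46, 17]
  -44 < parent -36 at index 0, swap → [-44, -36, 38, 46, 17]
Insert -31:
  append -31 at index 5 → [-44, -36, 38, 46, 17, -31]
  -31 < parent 38 at index 2, swap → [-44, -36, -31, 46, 17, 38]
Insert -38:
  append -38 at index 6 → [-44, -36, -31, 46, 17, 38, -38]
  -38 < parent -31 at index 2, swap → [-44, -36, -38, 46, 17, 38, -31]
Insert 31:
  append 31 at index 7 → [-44, -36, -38, 46, 17, 38, -31, 31]
  31 < parent 46 at index 3, swap → [-44, -36, -38, 31, 17, 38, -31, 46]
Insert 47:
  append 47 at index 8 → [-44, -36, -38, 31, 17, 38, -31, 46, 47] (no swap needed)
Insert -25:
  append -25 at index 9 → [-44, -36, -38, 31, 17, 38, -31, 46, 47, -25]
  -25 < parent 17 at index 4, swap → [-44, -36, -38, 31, -25, 38, -31, 46, 47, 17]
Insert -8:
  append -8 at index 10 → [-44, -36, -38, 31, -25, 38, -31, 46, 47, 17, -8] (no swap needed)
Insert 22:
  append 22 at index 11 → [-44, -36, -38, 31, -25, 38, -31, 46, 47, 17, -8, 22]
  22 < parent 38 at index 5, swap → [-44, -36, -38, 31, -25, 22, -31, 46, 47, 17, -8, 38]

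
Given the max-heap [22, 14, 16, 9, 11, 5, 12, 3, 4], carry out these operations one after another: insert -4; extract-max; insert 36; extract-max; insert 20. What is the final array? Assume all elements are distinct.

insert -4:
  append -4 at index 9 → [22, 14, 16, 9, 11, 5, 12, 3, 4, -4] (no swap needed)
extract-max → returns 22:
  remove root 22; move last element -4 to root → [-4, 14, 16, 9, 11, 5, 12, 3, 4]
  -4 vs larger child 16 at index 2, swap → [16, 14, -4, 9, 11, 5, 12, 3, 4]
  -4 vs larger child 12 at index 6, swap → [16, 14, 12, 9, 11, 5, -4, 3, 4]
insert 36:
  append 36 at index 9 → [16, 14, 12, 9, 11, 5, -4, 3, 4, 36]
  36 > parent 11 at index 4, swap → [16, 14, 12, 9, 36, 5, -4, 3, 4, 11]
  36 > parent 14 at index 1, swap → [16, 36, 12, 9, 14, 5, -4, 3, 4, 11]
  36 > parent 16 at index 0, swap → [36, 16, 12, 9, 14, 5, -4, 3, 4, 11]
extract-max → returns 36:
  remove root 36; move last element 11 to root → [11, 16, 12, 9, 14, 5, -4, 3, 4]
  11 vs larger child 16 at index 1, swap → [16, 11, 12, 9, 14, 5, -4, 3, 4]
  11 vs larger child 14 at index 4, swap → [16, 14, 12, 9, 11, 5, -4, 3, 4]
insert 20:
  append 20 at index 9 → [16, 14, 12, 9, 11, 5, -4, 3, 4, 20]
  20 > parent 11 at index 4, swap → [16, 14, 12, 9, 20, 5, -4, 3, 4, 11]
  20 > parent 14 at index 1, swap → [16, 20, 12, 9, 14, 5, -4, 3, 4, 11]
  20 > parent 16 at index 0, swap → [20, 16, 12, 9, 14, 5, -4, 3, 4, 11]

[20, 16, 12, 9, 14, 5, -4, 3, 4, 11]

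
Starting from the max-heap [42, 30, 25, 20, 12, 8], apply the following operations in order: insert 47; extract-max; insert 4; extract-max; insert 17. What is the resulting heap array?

[30, 20, 25, 4, 12, 8, 17]

insert 47:
  append 47 at index 6 → [42, 30, 25, 20, 12, 8, 47]
  47 > parent 25 at index 2, swap → [42, 30, 47, 20, 12, 8, 25]
  47 > parent 42 at index 0, swap → [47, 30, 42, 20, 12, 8, 25]
extract-max → returns 47:
  remove root 47; move last element 25 to root → [25, 30, 42, 20, 12, 8]
  25 vs larger child 42 at index 2, swap → [42, 30, 25, 20, 12, 8]
insert 4:
  append 4 at index 6 → [42, 30, 25, 20, 12, 8, 4] (no swap needed)
extract-max → returns 42:
  remove root 42; move last element 4 to root → [4, 30, 25, 20, 12, 8]
  4 vs larger child 30 at index 1, swap → [30, 4, 25, 20, 12, 8]
  4 vs larger child 20 at index 3, swap → [30, 20, 25, 4, 12, 8]
insert 17:
  append 17 at index 6 → [30, 20, 25, 4, 12, 8, 17] (no swap needed)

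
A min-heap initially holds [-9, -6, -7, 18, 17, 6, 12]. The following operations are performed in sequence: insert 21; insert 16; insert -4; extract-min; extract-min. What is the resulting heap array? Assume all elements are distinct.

[-6, -4, 6, 16, 18, 17, 12, 21]

insert 21:
  append 21 at index 7 → [-9, -6, -7, 18, 17, 6, 12, 21] (no swap needed)
insert 16:
  append 16 at index 8 → [-9, -6, -7, 18, 17, 6, 12, 21, 16]
  16 < parent 18 at index 3, swap → [-9, -6, -7, 16, 17, 6, 12, 21, 18]
insert -4:
  append -4 at index 9 → [-9, -6, -7, 16, 17, 6, 12, 21, 18, -4]
  -4 < parent 17 at index 4, swap → [-9, -6, -7, 16, -4, 6, 12, 21, 18, 17]
extract-min → returns -9:
  remove root -9; move last element 17 to root → [17, -6, -7, 16, -4, 6, 12, 21, 18]
  17 vs smaller child -7 at index 2, swap → [-7, -6, 17, 16, -4, 6, 12, 21, 18]
  17 vs smaller child 6 at index 5, swap → [-7, -6, 6, 16, -4, 17, 12, 21, 18]
extract-min → returns -7:
  remove root -7; move last element 18 to root → [18, -6, 6, 16, -4, 17, 12, 21]
  18 vs smaller child -6 at index 1, swap → [-6, 18, 6, 16, -4, 17, 12, 21]
  18 vs smaller child -4 at index 4, swap → [-6, -4, 6, 16, 18, 17, 12, 21]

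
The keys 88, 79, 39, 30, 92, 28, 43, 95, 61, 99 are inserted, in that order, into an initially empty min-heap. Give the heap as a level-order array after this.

Insert 88:
  append 88 at index 0 → [88] (no swap needed)
Insert 79:
  append 79 at index 1 → [88, 79]
  79 < parent 88 at index 0, swap → [79, 88]
Insert 39:
  append 39 at index 2 → [79, 88, 39]
  39 < parent 79 at index 0, swap → [39, 88, 79]
Insert 30:
  append 30 at index 3 → [39, 88, 79, 30]
  30 < parent 88 at index 1, swap → [39, 30, 79, 88]
  30 < parent 39 at index 0, swap → [30, 39, 79, 88]
Insert 92:
  append 92 at index 4 → [30, 39, 79, 88, 92] (no swap needed)
Insert 28:
  append 28 at index 5 → [30, 39, 79, 88, 92, 28]
  28 < parent 79 at index 2, swap → [30, 39, 28, 88, 92, 79]
  28 < parent 30 at index 0, swap → [28, 39, 30, 88, 92, 79]
Insert 43:
  append 43 at index 6 → [28, 39, 30, 88, 92, 79, 43] (no swap needed)
Insert 95:
  append 95 at index 7 → [28, 39, 30, 88, 92, 79, 43, 95] (no swap needed)
Insert 61:
  append 61 at index 8 → [28, 39, 30, 88, 92, 79, 43, 95, 61]
  61 < parent 88 at index 3, swap → [28, 39, 30, 61, 92, 79, 43, 95, 88]
Insert 99:
  append 99 at index 9 → [28, 39, 30, 61, 92, 79, 43, 95, 88, 99] (no swap needed)

[28, 39, 30, 61, 92, 79, 43, 95, 88, 99]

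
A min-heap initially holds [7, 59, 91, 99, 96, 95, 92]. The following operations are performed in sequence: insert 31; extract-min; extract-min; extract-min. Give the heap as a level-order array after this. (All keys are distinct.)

[91, 92, 95, 99, 96]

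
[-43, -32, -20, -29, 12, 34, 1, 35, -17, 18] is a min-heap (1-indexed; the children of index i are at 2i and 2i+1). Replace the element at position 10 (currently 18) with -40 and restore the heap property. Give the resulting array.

set index 10 from 18 to -40 → [-43, -32, -20, -29, 12, 34, 1, 35, -17, -40]
-40 < parent 12 at index 5, swap → [-43, -32, -20, -29, -40, 34, 1, 35, -17, 12]
-40 < parent -32 at index 2, swap → [-43, -40, -20, -29, -32, 34, 1, 35, -17, 12]

[-43, -40, -20, -29, -32, 34, 1, 35, -17, 12]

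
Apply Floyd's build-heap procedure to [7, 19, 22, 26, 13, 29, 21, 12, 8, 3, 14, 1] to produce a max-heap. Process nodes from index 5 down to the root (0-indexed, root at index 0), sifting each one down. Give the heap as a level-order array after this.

[29, 26, 22, 19, 14, 7, 21, 12, 8, 3, 13, 1]

sift down from index 5: already satisfies heap property
sift down from index 4:
  13 vs larger child 14 at index 10, swap → [7, 19, 22, 26, 14, 29, 21, 12, 8, 3, 13, 1]
sift down from index 3: already satisfies heap property
sift down from index 2:
  22 vs larger child 29 at index 5, swap → [7, 19, 29, 26, 14, 22, 21, 12, 8, 3, 13, 1]
sift down from index 1:
  19 vs larger child 26 at index 3, swap → [7, 26, 29, 19, 14, 22, 21, 12, 8, 3, 13, 1]
sift down from index 0:
  7 vs larger child 29 at index 2, swap → [29, 26, 7, 19, 14, 22, 21, 12, 8, 3, 13, 1]
  7 vs larger child 22 at index 5, swap → [29, 26, 22, 19, 14, 7, 21, 12, 8, 3, 13, 1]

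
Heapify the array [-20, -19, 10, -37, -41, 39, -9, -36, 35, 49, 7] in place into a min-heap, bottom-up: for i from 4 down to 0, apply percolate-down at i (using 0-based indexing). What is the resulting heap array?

[-41, -37, -9, -36, -19, 39, 10, -20, 35, 49, 7]

sift down from index 4: already satisfies heap property
sift down from index 3: already satisfies heap property
sift down from index 2:
  10 vs smaller child -9 at index 6, swap → [-20, -19, -9, -37, -41, 39, 10, -36, 35, 49, 7]
sift down from index 1:
  -19 vs smaller child -41 at index 4, swap → [-20, -41, -9, -37, -19, 39, 10, -36, 35, 49, 7]
sift down from index 0:
  -20 vs smaller child -41 at index 1, swap → [-41, -20, -9, -37, -19, 39, 10, -36, 35, 49, 7]
  -20 vs smaller child -37 at index 3, swap → [-41, -37, -9, -20, -19, 39, 10, -36, 35, 49, 7]
  -20 vs smaller child -36 at index 7, swap → [-41, -37, -9, -36, -19, 39, 10, -20, 35, 49, 7]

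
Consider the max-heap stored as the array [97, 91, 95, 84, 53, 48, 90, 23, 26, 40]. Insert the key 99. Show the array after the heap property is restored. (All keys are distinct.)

append 99 at index 10 → [97, 91, 95, 84, 53, 48, 90, 23, 26, 40, 99]
99 > parent 53 at index 4, swap → [97, 91, 95, 84, 99, 48, 90, 23, 26, 40, 53]
99 > parent 91 at index 1, swap → [97, 99, 95, 84, 91, 48, 90, 23, 26, 40, 53]
99 > parent 97 at index 0, swap → [99, 97, 95, 84, 91, 48, 90, 23, 26, 40, 53]

[99, 97, 95, 84, 91, 48, 90, 23, 26, 40, 53]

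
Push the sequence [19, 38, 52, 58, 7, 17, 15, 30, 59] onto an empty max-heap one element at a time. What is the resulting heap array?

[59, 58, 38, 52, 7, 17, 15, 19, 30]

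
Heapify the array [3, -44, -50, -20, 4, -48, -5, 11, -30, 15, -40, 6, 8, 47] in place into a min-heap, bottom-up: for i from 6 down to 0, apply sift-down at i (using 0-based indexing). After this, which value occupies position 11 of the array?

6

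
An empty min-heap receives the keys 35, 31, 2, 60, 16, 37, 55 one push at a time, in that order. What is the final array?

[2, 16, 31, 60, 35, 37, 55]

Insert 35:
  append 35 at index 0 → [35] (no swap needed)
Insert 31:
  append 31 at index 1 → [35, 31]
  31 < parent 35 at index 0, swap → [31, 35]
Insert 2:
  append 2 at index 2 → [31, 35, 2]
  2 < parent 31 at index 0, swap → [2, 35, 31]
Insert 60:
  append 60 at index 3 → [2, 35, 31, 60] (no swap needed)
Insert 16:
  append 16 at index 4 → [2, 35, 31, 60, 16]
  16 < parent 35 at index 1, swap → [2, 16, 31, 60, 35]
Insert 37:
  append 37 at index 5 → [2, 16, 31, 60, 35, 37] (no swap needed)
Insert 55:
  append 55 at index 6 → [2, 16, 31, 60, 35, 37, 55] (no swap needed)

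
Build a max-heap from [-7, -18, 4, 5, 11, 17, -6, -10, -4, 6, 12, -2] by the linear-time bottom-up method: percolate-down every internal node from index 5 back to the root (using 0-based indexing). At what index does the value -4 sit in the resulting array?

sift down from index 5: already satisfies heap property
sift down from index 4:
  11 vs larger child 12 at index 10, swap → [-7, -18, 4, 5, 12, 17, -6, -10, -4, 6, 11, -2]
sift down from index 3: already satisfies heap property
sift down from index 2:
  4 vs larger child 17 at index 5, swap → [-7, -18, 17, 5, 12, 4, -6, -10, -4, 6, 11, -2]
sift down from index 1:
  -18 vs larger child 12 at index 4, swap → [-7, 12, 17, 5, -18, 4, -6, -10, -4, 6, 11, -2]
  -18 vs larger child 11 at index 10, swap → [-7, 12, 17, 5, 11, 4, -6, -10, -4, 6, -18, -2]
sift down from index 0:
  -7 vs larger child 17 at index 2, swap → [17, 12, -7, 5, 11, 4, -6, -10, -4, 6, -18, -2]
  -7 vs larger child 4 at index 5, swap → [17, 12, 4, 5, 11, -7, -6, -10, -4, 6, -18, -2]
  -7 vs only child -2 at index 11, swap → [17, 12, 4, 5, 11, -2, -6, -10, -4, 6, -18, -7]
resulting array: [17, 12, 4, 5, 11, -2, -6, -10, -4, 6, -18, -7]

8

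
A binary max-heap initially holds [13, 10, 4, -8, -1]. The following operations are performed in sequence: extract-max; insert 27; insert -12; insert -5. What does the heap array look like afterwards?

[27, 10, 4, -8, -1, -12, -5]

extract-max → returns 13:
  remove root 13; move last element -1 to root → [-1, 10, 4, -8]
  -1 vs larger child 10 at index 1, swap → [10, -1, 4, -8]
insert 27:
  append 27 at index 4 → [10, -1, 4, -8, 27]
  27 > parent -1 at index 1, swap → [10, 27, 4, -8, -1]
  27 > parent 10 at index 0, swap → [27, 10, 4, -8, -1]
insert -12:
  append -12 at index 5 → [27, 10, 4, -8, -1, -12] (no swap needed)
insert -5:
  append -5 at index 6 → [27, 10, 4, -8, -1, -12, -5] (no swap needed)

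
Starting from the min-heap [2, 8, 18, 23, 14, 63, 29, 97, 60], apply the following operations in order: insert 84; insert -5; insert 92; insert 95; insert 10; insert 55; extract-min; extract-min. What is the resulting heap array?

[8, 14, 10, 23, 29, 63, 18, 97, 60, 84, 55, 92, 95]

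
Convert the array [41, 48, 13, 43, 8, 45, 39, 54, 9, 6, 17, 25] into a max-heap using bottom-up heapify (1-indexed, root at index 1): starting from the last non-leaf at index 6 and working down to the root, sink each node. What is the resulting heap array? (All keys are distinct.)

sift down from index 6: already satisfies heap property
sift down from index 5:
  8 vs larger child 17 at index 11, swap → [41, 48, 13, 43, 17, 45, 39, 54, 9, 6, 8, 25]
sift down from index 4:
  43 vs larger child 54 at index 8, swap → [41, 48, 13, 54, 17, 45, 39, 43, 9, 6, 8, 25]
sift down from index 3:
  13 vs larger child 45 at index 6, swap → [41, 48, 45, 54, 17, 13, 39, 43, 9, 6, 8, 25]
  13 vs only child 25 at index 12, swap → [41, 48, 45, 54, 17, 25, 39, 43, 9, 6, 8, 13]
sift down from index 2:
  48 vs larger child 54 at index 4, swap → [41, 54, 45, 48, 17, 25, 39, 43, 9, 6, 8, 13]
sift down from index 1:
  41 vs larger child 54 at index 2, swap → [54, 41, 45, 48, 17, 25, 39, 43, 9, 6, 8, 13]
  41 vs larger child 48 at index 4, swap → [54, 48, 45, 41, 17, 25, 39, 43, 9, 6, 8, 13]
  41 vs larger child 43 at index 8, swap → [54, 48, 45, 43, 17, 25, 39, 41, 9, 6, 8, 13]

[54, 48, 45, 43, 17, 25, 39, 41, 9, 6, 8, 13]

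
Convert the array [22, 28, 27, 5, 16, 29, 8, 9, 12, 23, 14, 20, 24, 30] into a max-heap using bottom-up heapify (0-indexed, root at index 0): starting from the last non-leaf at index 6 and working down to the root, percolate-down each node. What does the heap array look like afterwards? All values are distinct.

[30, 28, 29, 12, 23, 24, 27, 9, 5, 16, 14, 20, 22, 8]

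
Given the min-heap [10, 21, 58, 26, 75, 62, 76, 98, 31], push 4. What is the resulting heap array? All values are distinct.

[4, 10, 58, 26, 21, 62, 76, 98, 31, 75]

append 4 at index 9 → [10, 21, 58, 26, 75, 62, 76, 98, 31, 4]
4 < parent 75 at index 4, swap → [10, 21, 58, 26, 4, 62, 76, 98, 31, 75]
4 < parent 21 at index 1, swap → [10, 4, 58, 26, 21, 62, 76, 98, 31, 75]
4 < parent 10 at index 0, swap → [4, 10, 58, 26, 21, 62, 76, 98, 31, 75]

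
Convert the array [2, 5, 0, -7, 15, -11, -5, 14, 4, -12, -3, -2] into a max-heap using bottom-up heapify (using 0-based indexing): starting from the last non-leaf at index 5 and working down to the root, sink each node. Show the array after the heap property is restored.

sift down from index 5:
  -11 vs only child -2 at index 11, swap → [2, 5, 0, -7, 15, -2, -5, 14, 4, -12, -3, -11]
sift down from index 4: already satisfies heap property
sift down from index 3:
  -7 vs larger child 14 at index 7, swap → [2, 5, 0, 14, 15, -2, -5, -7, 4, -12, -3, -11]
sift down from index 2: already satisfies heap property
sift down from index 1:
  5 vs larger child 15 at index 4, swap → [2, 15, 0, 14, 5, -2, -5, -7, 4, -12, -3, -11]
sift down from index 0:
  2 vs larger child 15 at index 1, swap → [15, 2, 0, 14, 5, -2, -5, -7, 4, -12, -3, -11]
  2 vs larger child 14 at index 3, swap → [15, 14, 0, 2, 5, -2, -5, -7, 4, -12, -3, -11]
  2 vs larger child 4 at index 8, swap → [15, 14, 0, 4, 5, -2, -5, -7, 2, -12, -3, -11]

[15, 14, 0, 4, 5, -2, -5, -7, 2, -12, -3, -11]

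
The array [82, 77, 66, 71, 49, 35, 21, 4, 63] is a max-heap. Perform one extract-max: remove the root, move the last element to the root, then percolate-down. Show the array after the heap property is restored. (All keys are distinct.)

[77, 71, 66, 63, 49, 35, 21, 4]

remove root 82; move last element 63 to root → [63, 77, 66, 71, 49, 35, 21, 4]
63 vs larger child 77 at index 1, swap → [77, 63, 66, 71, 49, 35, 21, 4]
63 vs larger child 71 at index 3, swap → [77, 71, 66, 63, 49, 35, 21, 4]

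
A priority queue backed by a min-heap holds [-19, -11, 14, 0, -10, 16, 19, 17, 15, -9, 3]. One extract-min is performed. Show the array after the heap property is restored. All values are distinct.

[-11, -10, 14, 0, -9, 16, 19, 17, 15, 3]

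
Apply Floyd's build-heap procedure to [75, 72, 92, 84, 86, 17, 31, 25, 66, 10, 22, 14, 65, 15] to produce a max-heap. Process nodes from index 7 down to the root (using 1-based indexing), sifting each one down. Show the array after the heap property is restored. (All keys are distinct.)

[92, 86, 75, 84, 72, 65, 31, 25, 66, 10, 22, 14, 17, 15]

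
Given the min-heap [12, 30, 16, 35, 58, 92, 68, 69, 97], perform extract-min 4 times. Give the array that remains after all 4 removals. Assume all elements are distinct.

extract-min #1 returns 12:
  remove root 12; move last element 97 to root → [97, 30, 16, 35, 58, 92, 68, 69]
  97 vs smaller child 16 at index 2, swap → [16, 30, 97, 35, 58, 92, 68, 69]
  97 vs smaller child 68 at index 6, swap → [16, 30, 68, 35, 58, 92, 97, 69]
extract-min #2 returns 16:
  remove root 16; move last element 69 to root → [69, 30, 68, 35, 58, 92, 97]
  69 vs smaller child 30 at index 1, swap → [30, 69, 68, 35, 58, 92, 97]
  69 vs smaller child 35 at index 3, swap → [30, 35, 68, 69, 58, 92, 97]
extract-min #3 returns 30:
  remove root 30; move last element 97 to root → [97, 35, 68, 69, 58, 92]
  97 vs smaller child 35 at index 1, swap → [35, 97, 68, 69, 58, 92]
  97 vs smaller child 58 at index 4, swap → [35, 58, 68, 69, 97, 92]
extract-min #4 returns 35:
  remove root 35; move last element 92 to root → [92, 58, 68, 69, 97]
  92 vs smaller child 58 at index 1, swap → [58, 92, 68, 69, 97]
  92 vs smaller child 69 at index 3, swap → [58, 69, 68, 92, 97]

[58, 69, 68, 92, 97]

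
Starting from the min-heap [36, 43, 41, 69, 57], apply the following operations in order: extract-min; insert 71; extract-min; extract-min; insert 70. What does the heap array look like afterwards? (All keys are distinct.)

extract-min → returns 36:
  remove root 36; move last element 57 to root → [57, 43, 41, 69]
  57 vs smaller child 41 at index 2, swap → [41, 43, 57, 69]
insert 71:
  append 71 at index 4 → [41, 43, 57, 69, 71] (no swap needed)
extract-min → returns 41:
  remove root 41; move last element 71 to root → [71, 43, 57, 69]
  71 vs smaller child 43 at index 1, swap → [43, 71, 57, 69]
  71 vs only child 69 at index 3, swap → [43, 69, 57, 71]
extract-min → returns 43:
  remove root 43; move last element 71 to root → [71, 69, 57]
  71 vs smaller child 57 at index 2, swap → [57, 69, 71]
insert 70:
  append 70 at index 3 → [57, 69, 71, 70] (no swap needed)

[57, 69, 71, 70]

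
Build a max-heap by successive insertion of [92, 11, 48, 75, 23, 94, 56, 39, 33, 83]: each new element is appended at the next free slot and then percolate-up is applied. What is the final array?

Insert 92:
  append 92 at index 0 → [92] (no swap needed)
Insert 11:
  append 11 at index 1 → [92, 11] (no swap needed)
Insert 48:
  append 48 at index 2 → [92, 11, 48] (no swap needed)
Insert 75:
  append 75 at index 3 → [92, 11, 48, 75]
  75 > parent 11 at index 1, swap → [92, 75, 48, 11]
Insert 23:
  append 23 at index 4 → [92, 75, 48, 11, 23] (no swap needed)
Insert 94:
  append 94 at index 5 → [92, 75, 48, 11, 23, 94]
  94 > parent 48 at index 2, swap → [92, 75, 94, 11, 23, 48]
  94 > parent 92 at index 0, swap → [94, 75, 92, 11, 23, 48]
Insert 56:
  append 56 at index 6 → [94, 75, 92, 11, 23, 48, 56] (no swap needed)
Insert 39:
  append 39 at index 7 → [94, 75, 92, 11, 23, 48, 56, 39]
  39 > parent 11 at index 3, swap → [94, 75, 92, 39, 23, 48, 56, 11]
Insert 33:
  append 33 at index 8 → [94, 75, 92, 39, 23, 48, 56, 11, 33] (no swap needed)
Insert 83:
  append 83 at index 9 → [94, 75, 92, 39, 23, 48, 56, 11, 33, 83]
  83 > parent 23 at index 4, swap → [94, 75, 92, 39, 83, 48, 56, 11, 33, 23]
  83 > parent 75 at index 1, swap → [94, 83, 92, 39, 75, 48, 56, 11, 33, 23]

[94, 83, 92, 39, 75, 48, 56, 11, 33, 23]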